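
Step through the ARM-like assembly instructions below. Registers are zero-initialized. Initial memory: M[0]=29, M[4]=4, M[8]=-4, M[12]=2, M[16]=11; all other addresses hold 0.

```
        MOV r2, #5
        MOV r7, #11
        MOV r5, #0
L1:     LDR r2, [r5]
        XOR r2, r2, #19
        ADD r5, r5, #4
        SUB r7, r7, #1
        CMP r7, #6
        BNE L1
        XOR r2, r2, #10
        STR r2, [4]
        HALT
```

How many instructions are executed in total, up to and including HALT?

36

MOV r2, #5 → r2=5
MOV r7, #11 → r7=11
MOV r5, #0 → r5=0
LDR r2, [r5] → r2=M[0]=29
XOR r2, r2, #19 → r2=29^19=14
ADD r5, r5, #4 → r5=0+4=4
SUB r7, r7, #1 → r7=11-1=10
CMP r7, #6  (cmp 10,6)
BNE L1: taken
LDR r2, [r5] → r2=M[4]=4
XOR r2, r2, #19 → r2=4^19=23
ADD r5, r5, #4 → r5=4+4=8
SUB r7, r7, #1 → r7=10-1=9
CMP r7, #6  (cmp 9,6)
BNE L1: taken
LDR r2, [r5] → r2=M[8]=-4
XOR r2, r2, #19 → r2=(-4)^19=-17
ADD r5, r5, #4 → r5=8+4=12
SUB r7, r7, #1 → r7=9-1=8
CMP r7, #6  (cmp 8,6)
BNE L1: taken
LDR r2, [r5] → r2=M[12]=2
XOR r2, r2, #19 → r2=2^19=17
ADD r5, r5, #4 → r5=12+4=16
SUB r7, r7, #1 → r7=8-1=7
CMP r7, #6  (cmp 7,6)
BNE L1: taken
LDR r2, [r5] → r2=M[16]=11
XOR r2, r2, #19 → r2=11^19=24
ADD r5, r5, #4 → r5=16+4=20
SUB r7, r7, #1 → r7=7-1=6
CMP r7, #6  (cmp 6,6)
BNE L1: not taken
XOR r2, r2, #10 → r2=24^10=18
STR r2, [4] → M[4]=18
halt.
Total executed instructions: 36.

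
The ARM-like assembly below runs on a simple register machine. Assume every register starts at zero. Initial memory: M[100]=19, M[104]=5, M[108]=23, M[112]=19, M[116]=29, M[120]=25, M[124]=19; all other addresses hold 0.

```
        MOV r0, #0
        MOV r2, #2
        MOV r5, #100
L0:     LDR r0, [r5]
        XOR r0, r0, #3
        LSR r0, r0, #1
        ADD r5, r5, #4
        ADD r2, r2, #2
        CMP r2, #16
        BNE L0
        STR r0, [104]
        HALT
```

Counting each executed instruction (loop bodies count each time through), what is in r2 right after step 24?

8

r0=0
r2=2
r5=100
r0=M[100]=19
r0=19^3=16
r0=16>>1=8
r5=100+4=104
r2=2+2=4
CMP r2, #16  (cmp 4,16)
BNE L0: taken
r0=M[104]=5
r0=5^3=6
r0=6>>1=3
r5=104+4=108
r2=4+2=6
CMP r2, #16  (cmp 6,16)
BNE L0: taken
r0=M[108]=23
r0=23^3=20
r0=20>>1=10
r5=108+4=112
r2=6+2=8
CMP r2, #16  (cmp 8,16)
BNE L0: taken
After step 24: r2 = 8.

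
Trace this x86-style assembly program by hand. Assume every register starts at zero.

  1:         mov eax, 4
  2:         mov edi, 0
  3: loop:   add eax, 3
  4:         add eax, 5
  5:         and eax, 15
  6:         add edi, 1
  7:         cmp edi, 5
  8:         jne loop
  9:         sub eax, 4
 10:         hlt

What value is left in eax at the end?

8

mov eax, 4 → eax=4
mov edi, 0 → edi=0
add eax, 3 → eax=4+3=7
add eax, 5 → eax=7+5=12
and eax, 15 → eax=12&15=12
add edi, 1 → edi=0+1=1
cmp edi, 5  (cmp 1,5)
jne loop: taken
add eax, 3 → eax=12+3=15
add eax, 5 → eax=15+5=20
and eax, 15 → eax=20&15=4
add edi, 1 → edi=1+1=2
cmp edi, 5  (cmp 2,5)
jne loop: taken
add eax, 3 → eax=4+3=7
add eax, 5 → eax=7+5=12
and eax, 15 → eax=12&15=12
add edi, 1 → edi=2+1=3
cmp edi, 5  (cmp 3,5)
jne loop: taken
add eax, 3 → eax=12+3=15
add eax, 5 → eax=15+5=20
and eax, 15 → eax=20&15=4
add edi, 1 → edi=3+1=4
cmp edi, 5  (cmp 4,5)
jne loop: taken
add eax, 3 → eax=4+3=7
add eax, 5 → eax=7+5=12
and eax, 15 → eax=12&15=12
add edi, 1 → edi=4+1=5
cmp edi, 5  (cmp 5,5)
jne loop: not taken
sub eax, 4 → eax=12-4=8
halt.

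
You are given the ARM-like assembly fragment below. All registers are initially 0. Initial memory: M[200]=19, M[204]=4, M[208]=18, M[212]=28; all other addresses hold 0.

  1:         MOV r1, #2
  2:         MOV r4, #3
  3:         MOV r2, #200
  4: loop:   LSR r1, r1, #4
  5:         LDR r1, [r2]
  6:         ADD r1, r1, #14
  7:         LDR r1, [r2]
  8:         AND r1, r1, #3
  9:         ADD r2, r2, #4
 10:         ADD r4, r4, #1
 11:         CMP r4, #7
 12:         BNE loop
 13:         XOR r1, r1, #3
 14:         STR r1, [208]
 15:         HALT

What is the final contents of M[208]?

3

MOV r1, #2 → r1=2
MOV r4, #3 → r4=3
MOV r2, #200 → r2=200
LSR r1, r1, #4 → r1=2>>4=0
LDR r1, [r2] → r1=M[200]=19
ADD r1, r1, #14 → r1=19+14=33
LDR r1, [r2] → r1=M[200]=19
AND r1, r1, #3 → r1=19&3=3
ADD r2, r2, #4 → r2=200+4=204
ADD r4, r4, #1 → r4=3+1=4
CMP r4, #7  (cmp 4,7)
BNE loop: taken
LSR r1, r1, #4 → r1=3>>4=0
LDR r1, [r2] → r1=M[204]=4
ADD r1, r1, #14 → r1=4+14=18
LDR r1, [r2] → r1=M[204]=4
AND r1, r1, #3 → r1=4&3=0
ADD r2, r2, #4 → r2=204+4=208
ADD r4, r4, #1 → r4=4+1=5
CMP r4, #7  (cmp 5,7)
BNE loop: taken
LSR r1, r1, #4 → r1=0>>4=0
LDR r1, [r2] → r1=M[208]=18
ADD r1, r1, #14 → r1=18+14=32
LDR r1, [r2] → r1=M[208]=18
AND r1, r1, #3 → r1=18&3=2
ADD r2, r2, #4 → r2=208+4=212
ADD r4, r4, #1 → r4=5+1=6
CMP r4, #7  (cmp 6,7)
BNE loop: taken
LSR r1, r1, #4 → r1=2>>4=0
LDR r1, [r2] → r1=M[212]=28
ADD r1, r1, #14 → r1=28+14=42
LDR r1, [r2] → r1=M[212]=28
AND r1, r1, #3 → r1=28&3=0
ADD r2, r2, #4 → r2=212+4=216
ADD r4, r4, #1 → r4=6+1=7
CMP r4, #7  (cmp 7,7)
BNE loop: not taken
XOR r1, r1, #3 → r1=0^3=3
STR r1, [208] → M[208]=3
halt.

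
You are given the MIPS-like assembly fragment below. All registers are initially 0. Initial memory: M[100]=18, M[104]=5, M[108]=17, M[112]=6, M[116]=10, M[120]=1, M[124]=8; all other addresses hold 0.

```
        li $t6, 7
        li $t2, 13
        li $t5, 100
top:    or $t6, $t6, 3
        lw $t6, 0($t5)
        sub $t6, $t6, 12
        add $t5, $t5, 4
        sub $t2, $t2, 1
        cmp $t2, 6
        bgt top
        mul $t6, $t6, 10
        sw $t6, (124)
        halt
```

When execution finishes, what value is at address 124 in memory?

-40

li $t6, 7 → $t6=7
li $t2, 13 → $t2=13
li $t5, 100 → $t5=100
or $t6, $t6, 3 → $t6=7|3=7
lw $t6, 0($t5) → $t6=M[100]=18
sub $t6, $t6, 12 → $t6=18-12=6
add $t5, $t5, 4 → $t5=100+4=104
sub $t2, $t2, 1 → $t2=13-1=12
cmp $t2, 6  (cmp 12,6)
bgt top: taken
or $t6, $t6, 3 → $t6=6|3=7
lw $t6, 0($t5) → $t6=M[104]=5
sub $t6, $t6, 12 → $t6=5-12=-7
add $t5, $t5, 4 → $t5=104+4=108
sub $t2, $t2, 1 → $t2=12-1=11
cmp $t2, 6  (cmp 11,6)
bgt top: taken
or $t6, $t6, 3 → $t6=(-7)|3=-5
lw $t6, 0($t5) → $t6=M[108]=17
sub $t6, $t6, 12 → $t6=17-12=5
add $t5, $t5, 4 → $t5=108+4=112
sub $t2, $t2, 1 → $t2=11-1=10
cmp $t2, 6  (cmp 10,6)
bgt top: taken
or $t6, $t6, 3 → $t6=5|3=7
lw $t6, 0($t5) → $t6=M[112]=6
sub $t6, $t6, 12 → $t6=6-12=-6
add $t5, $t5, 4 → $t5=112+4=116
sub $t2, $t2, 1 → $t2=10-1=9
cmp $t2, 6  (cmp 9,6)
bgt top: taken
or $t6, $t6, 3 → $t6=(-6)|3=-5
lw $t6, 0($t5) → $t6=M[116]=10
sub $t6, $t6, 12 → $t6=10-12=-2
add $t5, $t5, 4 → $t5=116+4=120
sub $t2, $t2, 1 → $t2=9-1=8
cmp $t2, 6  (cmp 8,6)
bgt top: taken
or $t6, $t6, 3 → $t6=(-2)|3=-1
lw $t6, 0($t5) → $t6=M[120]=1
sub $t6, $t6, 12 → $t6=1-12=-11
add $t5, $t5, 4 → $t5=120+4=124
sub $t2, $t2, 1 → $t2=8-1=7
cmp $t2, 6  (cmp 7,6)
bgt top: taken
or $t6, $t6, 3 → $t6=(-11)|3=-9
lw $t6, 0($t5) → $t6=M[124]=8
sub $t6, $t6, 12 → $t6=8-12=-4
add $t5, $t5, 4 → $t5=124+4=128
sub $t2, $t2, 1 → $t2=7-1=6
cmp $t2, 6  (cmp 6,6)
bgt top: not taken
mul $t6, $t6, 10 → $t6=(-4)*10=-40
sw $t6, (124) → M[124]=-40
halt.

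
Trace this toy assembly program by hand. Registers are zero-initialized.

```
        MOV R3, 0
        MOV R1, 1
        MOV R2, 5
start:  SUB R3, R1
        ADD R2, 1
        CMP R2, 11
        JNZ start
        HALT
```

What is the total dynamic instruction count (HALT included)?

MOV R3, 0 → R3=0
MOV R1, 1 → R1=1
MOV R2, 5 → R2=5
SUB R3, R1 → R3=0-1=-1
ADD R2, 1 → R2=5+1=6
CMP R2, 11  (cmp 6,11)
JNZ start: taken
SUB R3, R1 → R3=(-1)-1=-2
ADD R2, 1 → R2=6+1=7
CMP R2, 11  (cmp 7,11)
JNZ start: taken
SUB R3, R1 → R3=(-2)-1=-3
ADD R2, 1 → R2=7+1=8
CMP R2, 11  (cmp 8,11)
JNZ start: taken
SUB R3, R1 → R3=(-3)-1=-4
ADD R2, 1 → R2=8+1=9
CMP R2, 11  (cmp 9,11)
JNZ start: taken
SUB R3, R1 → R3=(-4)-1=-5
ADD R2, 1 → R2=9+1=10
CMP R2, 11  (cmp 10,11)
JNZ start: taken
SUB R3, R1 → R3=(-5)-1=-6
ADD R2, 1 → R2=10+1=11
CMP R2, 11  (cmp 11,11)
JNZ start: not taken
halt.
Total executed instructions: 28.

28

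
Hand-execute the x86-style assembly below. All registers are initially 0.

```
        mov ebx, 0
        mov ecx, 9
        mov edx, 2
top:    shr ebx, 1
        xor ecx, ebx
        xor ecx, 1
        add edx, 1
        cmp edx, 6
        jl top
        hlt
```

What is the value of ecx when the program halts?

9

after mov ebx, 0: ebx=0
after mov ecx, 9: ecx=9
after mov edx, 2: edx=2
after shr ebx, 1: ebx=0>>1=0
after xor ecx, ebx: ecx=9^0=9
after xor ecx, 1: ecx=9^1=8
after add edx, 1: edx=2+1=3
cmp edx, 6  (cmp 3,6)
jl top: taken
after shr ebx, 1: ebx=0>>1=0
after xor ecx, ebx: ecx=8^0=8
after xor ecx, 1: ecx=8^1=9
after add edx, 1: edx=3+1=4
cmp edx, 6  (cmp 4,6)
jl top: taken
after shr ebx, 1: ebx=0>>1=0
after xor ecx, ebx: ecx=9^0=9
after xor ecx, 1: ecx=9^1=8
after add edx, 1: edx=4+1=5
cmp edx, 6  (cmp 5,6)
jl top: taken
after shr ebx, 1: ebx=0>>1=0
after xor ecx, ebx: ecx=8^0=8
after xor ecx, 1: ecx=8^1=9
after add edx, 1: edx=5+1=6
cmp edx, 6  (cmp 6,6)
jl top: not taken
halt.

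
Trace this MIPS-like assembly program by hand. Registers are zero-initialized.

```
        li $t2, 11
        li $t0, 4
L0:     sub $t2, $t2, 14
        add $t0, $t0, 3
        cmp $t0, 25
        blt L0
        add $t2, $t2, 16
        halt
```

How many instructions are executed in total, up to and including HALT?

32

li $t2, 11 → $t2=11
li $t0, 4 → $t0=4
sub $t2, $t2, 14 → $t2=11-14=-3
add $t0, $t0, 3 → $t0=4+3=7
cmp $t0, 25  (cmp 7,25)
blt L0: taken
sub $t2, $t2, 14 → $t2=(-3)-14=-17
add $t0, $t0, 3 → $t0=7+3=10
cmp $t0, 25  (cmp 10,25)
blt L0: taken
sub $t2, $t2, 14 → $t2=(-17)-14=-31
add $t0, $t0, 3 → $t0=10+3=13
cmp $t0, 25  (cmp 13,25)
blt L0: taken
sub $t2, $t2, 14 → $t2=(-31)-14=-45
add $t0, $t0, 3 → $t0=13+3=16
cmp $t0, 25  (cmp 16,25)
blt L0: taken
sub $t2, $t2, 14 → $t2=(-45)-14=-59
add $t0, $t0, 3 → $t0=16+3=19
cmp $t0, 25  (cmp 19,25)
blt L0: taken
sub $t2, $t2, 14 → $t2=(-59)-14=-73
add $t0, $t0, 3 → $t0=19+3=22
cmp $t0, 25  (cmp 22,25)
blt L0: taken
sub $t2, $t2, 14 → $t2=(-73)-14=-87
add $t0, $t0, 3 → $t0=22+3=25
cmp $t0, 25  (cmp 25,25)
blt L0: not taken
add $t2, $t2, 16 → $t2=(-87)+16=-71
halt.
Total executed instructions: 32.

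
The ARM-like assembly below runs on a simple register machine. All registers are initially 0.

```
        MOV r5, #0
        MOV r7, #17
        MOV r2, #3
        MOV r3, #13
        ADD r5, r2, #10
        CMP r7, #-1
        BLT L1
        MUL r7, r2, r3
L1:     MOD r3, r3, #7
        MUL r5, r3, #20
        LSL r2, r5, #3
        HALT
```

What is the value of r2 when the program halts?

960

r5=0
r7=17
r2=3
r3=13
r5=3+10=13
CMP r7, #-1  (cmp 17,-1)
BLT L1: not taken
r7=3*13=39
r3=13%7=6
r5=6*20=120
r2=120<<3=960
halt.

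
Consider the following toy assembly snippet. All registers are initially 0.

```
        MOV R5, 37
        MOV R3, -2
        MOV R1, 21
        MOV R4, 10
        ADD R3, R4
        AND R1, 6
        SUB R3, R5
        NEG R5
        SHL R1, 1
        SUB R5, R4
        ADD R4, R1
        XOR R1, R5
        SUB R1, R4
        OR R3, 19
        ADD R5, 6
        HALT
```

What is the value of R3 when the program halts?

MOV R5, 37 → R5=37
MOV R3, -2 → R3=-2
MOV R1, 21 → R1=21
MOV R4, 10 → R4=10
ADD R3, R4 → R3=(-2)+10=8
AND R1, 6 → R1=21&6=4
SUB R3, R5 → R3=8-37=-29
NEG R5 → R5=-(37)=-37
SHL R1, 1 → R1=4<<1=8
SUB R5, R4 → R5=(-37)-10=-47
ADD R4, R1 → R4=10+8=18
XOR R1, R5 → R1=8^(-47)=-39
SUB R1, R4 → R1=(-39)-18=-57
OR R3, 19 → R3=(-29)|19=-13
ADD R5, 6 → R5=(-47)+6=-41
halt.

-13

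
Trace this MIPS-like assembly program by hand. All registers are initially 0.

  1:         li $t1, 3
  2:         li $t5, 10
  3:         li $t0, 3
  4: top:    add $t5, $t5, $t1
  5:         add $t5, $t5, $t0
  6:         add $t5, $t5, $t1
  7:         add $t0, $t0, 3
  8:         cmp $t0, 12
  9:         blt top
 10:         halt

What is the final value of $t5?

46

li $t1, 3 → $t1=3
li $t5, 10 → $t5=10
li $t0, 3 → $t0=3
add $t5, $t5, $t1 → $t5=10+3=13
add $t5, $t5, $t0 → $t5=13+3=16
add $t5, $t5, $t1 → $t5=16+3=19
add $t0, $t0, 3 → $t0=3+3=6
cmp $t0, 12  (cmp 6,12)
blt top: taken
add $t5, $t5, $t1 → $t5=19+3=22
add $t5, $t5, $t0 → $t5=22+6=28
add $t5, $t5, $t1 → $t5=28+3=31
add $t0, $t0, 3 → $t0=6+3=9
cmp $t0, 12  (cmp 9,12)
blt top: taken
add $t5, $t5, $t1 → $t5=31+3=34
add $t5, $t5, $t0 → $t5=34+9=43
add $t5, $t5, $t1 → $t5=43+3=46
add $t0, $t0, 3 → $t0=9+3=12
cmp $t0, 12  (cmp 12,12)
blt top: not taken
halt.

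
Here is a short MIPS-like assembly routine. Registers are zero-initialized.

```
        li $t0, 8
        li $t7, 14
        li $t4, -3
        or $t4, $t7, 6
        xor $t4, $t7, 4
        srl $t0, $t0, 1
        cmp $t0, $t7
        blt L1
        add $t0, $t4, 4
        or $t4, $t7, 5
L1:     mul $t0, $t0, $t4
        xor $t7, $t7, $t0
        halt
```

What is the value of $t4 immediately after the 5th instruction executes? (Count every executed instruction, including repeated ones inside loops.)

$t0=8
$t7=14
$t4=-3
$t4=14|6=14
$t4=14^4=10
After step 5: $t4 = 10.

10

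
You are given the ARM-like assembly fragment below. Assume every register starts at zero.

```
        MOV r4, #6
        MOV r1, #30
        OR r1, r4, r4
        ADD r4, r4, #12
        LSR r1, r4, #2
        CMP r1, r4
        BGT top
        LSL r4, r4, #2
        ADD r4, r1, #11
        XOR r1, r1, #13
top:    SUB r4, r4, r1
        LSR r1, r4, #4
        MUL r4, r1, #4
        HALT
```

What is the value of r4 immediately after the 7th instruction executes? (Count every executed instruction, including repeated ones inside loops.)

MOV r4, #6 → r4=6
MOV r1, #30 → r1=30
OR r1, r4, r4 → r1=6|6=6
ADD r4, r4, #12 → r4=6+12=18
LSR r1, r4, #2 → r1=18>>2=4
CMP r1, r4  (cmp 4,18)
BGT top: not taken
After step 7: r4 = 18.

18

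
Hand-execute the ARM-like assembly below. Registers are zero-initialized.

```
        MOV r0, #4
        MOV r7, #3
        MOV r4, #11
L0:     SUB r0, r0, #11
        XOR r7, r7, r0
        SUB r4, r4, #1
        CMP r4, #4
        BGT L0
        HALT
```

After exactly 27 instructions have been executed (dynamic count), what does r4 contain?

after MOV r0, #4: r0=4
after MOV r7, #3: r7=3
after MOV r4, #11: r4=11
after SUB r0, r0, #11: r0=4-11=-7
after XOR r7, r7, r0: r7=3^(-7)=-6
after SUB r4, r4, #1: r4=11-1=10
CMP r4, #4  (cmp 10,4)
BGT L0: taken
after SUB r0, r0, #11: r0=(-7)-11=-18
after XOR r7, r7, r0: r7=(-6)^(-18)=20
after SUB r4, r4, #1: r4=10-1=9
CMP r4, #4  (cmp 9,4)
BGT L0: taken
after SUB r0, r0, #11: r0=(-18)-11=-29
after XOR r7, r7, r0: r7=20^(-29)=-9
after SUB r4, r4, #1: r4=9-1=8
CMP r4, #4  (cmp 8,4)
BGT L0: taken
after SUB r0, r0, #11: r0=(-29)-11=-40
after XOR r7, r7, r0: r7=(-9)^(-40)=47
after SUB r4, r4, #1: r4=8-1=7
CMP r4, #4  (cmp 7,4)
BGT L0: taken
after SUB r0, r0, #11: r0=(-40)-11=-51
after XOR r7, r7, r0: r7=47^(-51)=-30
after SUB r4, r4, #1: r4=7-1=6
CMP r4, #4  (cmp 6,4)
After step 27: r4 = 6.

6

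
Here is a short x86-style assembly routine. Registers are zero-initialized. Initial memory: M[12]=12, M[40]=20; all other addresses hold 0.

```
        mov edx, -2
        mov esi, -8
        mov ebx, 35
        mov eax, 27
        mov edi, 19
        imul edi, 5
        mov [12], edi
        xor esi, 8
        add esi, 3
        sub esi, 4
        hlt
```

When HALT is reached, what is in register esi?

after mov edx, -2: edx=-2
after mov esi, -8: esi=-8
after mov ebx, 35: ebx=35
after mov eax, 27: eax=27
after mov edi, 19: edi=19
after imul edi, 5: edi=19*5=95
mov [12], edi → M[12]=95
after xor esi, 8: esi=(-8)^8=-16
after add esi, 3: esi=(-16)+3=-13
after sub esi, 4: esi=(-13)-4=-17
halt.

-17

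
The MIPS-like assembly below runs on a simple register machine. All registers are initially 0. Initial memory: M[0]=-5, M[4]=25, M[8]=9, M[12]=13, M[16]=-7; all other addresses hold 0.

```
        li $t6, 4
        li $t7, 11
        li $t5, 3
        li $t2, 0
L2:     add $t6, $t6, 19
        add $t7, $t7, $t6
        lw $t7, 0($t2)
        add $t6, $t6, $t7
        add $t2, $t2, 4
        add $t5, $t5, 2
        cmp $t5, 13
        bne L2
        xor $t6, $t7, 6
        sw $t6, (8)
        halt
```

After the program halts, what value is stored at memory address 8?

$t6=4
$t7=11
$t5=3
$t2=0
$t6=4+19=23
$t7=11+23=34
$t7=M[0]=-5
$t6=23+(-5)=18
$t2=0+4=4
$t5=3+2=5
cmp $t5, 13  (cmp 5,13)
bne L2: taken
$t6=18+19=37
$t7=(-5)+37=32
$t7=M[4]=25
$t6=37+25=62
$t2=4+4=8
$t5=5+2=7
cmp $t5, 13  (cmp 7,13)
bne L2: taken
$t6=62+19=81
$t7=25+81=106
$t7=M[8]=9
$t6=81+9=90
$t2=8+4=12
$t5=7+2=9
cmp $t5, 13  (cmp 9,13)
bne L2: taken
$t6=90+19=109
$t7=9+109=118
$t7=M[12]=13
$t6=109+13=122
$t2=12+4=16
$t5=9+2=11
cmp $t5, 13  (cmp 11,13)
bne L2: taken
$t6=122+19=141
$t7=13+141=154
$t7=M[16]=-7
$t6=141+(-7)=134
$t2=16+4=20
$t5=11+2=13
cmp $t5, 13  (cmp 13,13)
bne L2: not taken
$t6=(-7)^6=-1
sw $t6, (8) → M[8]=-1
halt.

-1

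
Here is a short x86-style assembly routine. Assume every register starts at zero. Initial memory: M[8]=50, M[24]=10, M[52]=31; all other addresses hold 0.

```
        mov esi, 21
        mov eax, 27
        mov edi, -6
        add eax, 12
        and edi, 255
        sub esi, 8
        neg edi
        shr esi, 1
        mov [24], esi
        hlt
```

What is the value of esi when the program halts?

after mov esi, 21: esi=21
after mov eax, 27: eax=27
after mov edi, -6: edi=-6
after add eax, 12: eax=27+12=39
after and edi, 255: edi=(-6)&255=250
after sub esi, 8: esi=21-8=13
after neg edi: edi=-(250)=-250
after shr esi, 1: esi=13>>1=6
mov [24], esi → M[24]=6
halt.

6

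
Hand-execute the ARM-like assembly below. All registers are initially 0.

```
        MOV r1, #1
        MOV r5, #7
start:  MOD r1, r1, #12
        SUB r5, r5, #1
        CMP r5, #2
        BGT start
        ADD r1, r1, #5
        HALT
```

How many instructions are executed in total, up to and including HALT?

MOV r1, #1 → r1=1
MOV r5, #7 → r5=7
MOD r1, r1, #12 → r1=1%12=1
SUB r5, r5, #1 → r5=7-1=6
CMP r5, #2  (cmp 6,2)
BGT start: taken
MOD r1, r1, #12 → r1=1%12=1
SUB r5, r5, #1 → r5=6-1=5
CMP r5, #2  (cmp 5,2)
BGT start: taken
MOD r1, r1, #12 → r1=1%12=1
SUB r5, r5, #1 → r5=5-1=4
CMP r5, #2  (cmp 4,2)
BGT start: taken
MOD r1, r1, #12 → r1=1%12=1
SUB r5, r5, #1 → r5=4-1=3
CMP r5, #2  (cmp 3,2)
BGT start: taken
MOD r1, r1, #12 → r1=1%12=1
SUB r5, r5, #1 → r5=3-1=2
CMP r5, #2  (cmp 2,2)
BGT start: not taken
ADD r1, r1, #5 → r1=1+5=6
halt.
Total executed instructions: 24.

24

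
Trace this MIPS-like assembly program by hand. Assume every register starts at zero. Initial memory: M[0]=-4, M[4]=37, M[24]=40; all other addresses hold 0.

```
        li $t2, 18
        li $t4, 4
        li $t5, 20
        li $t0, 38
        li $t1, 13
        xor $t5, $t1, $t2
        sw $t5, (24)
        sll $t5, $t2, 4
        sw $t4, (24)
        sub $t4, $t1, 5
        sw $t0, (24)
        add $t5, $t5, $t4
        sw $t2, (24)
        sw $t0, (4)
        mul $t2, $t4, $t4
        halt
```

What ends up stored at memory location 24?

$t2=18
$t4=4
$t5=20
$t0=38
$t1=13
$t5=13^18=31
sw $t5, (24) → M[24]=31
$t5=18<<4=288
sw $t4, (24) → M[24]=4
$t4=13-5=8
sw $t0, (24) → M[24]=38
$t5=288+8=296
sw $t2, (24) → M[24]=18
sw $t0, (4) → M[4]=38
$t2=8*8=64
halt.

18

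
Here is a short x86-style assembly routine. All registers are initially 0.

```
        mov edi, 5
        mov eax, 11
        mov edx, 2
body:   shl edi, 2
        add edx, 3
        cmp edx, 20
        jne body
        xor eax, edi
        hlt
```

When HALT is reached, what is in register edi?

20480

mov edi, 5 → edi=5
mov eax, 11 → eax=11
mov edx, 2 → edx=2
shl edi, 2 → edi=5<<2=20
add edx, 3 → edx=2+3=5
cmp edx, 20  (cmp 5,20)
jne body: taken
shl edi, 2 → edi=20<<2=80
add edx, 3 → edx=5+3=8
cmp edx, 20  (cmp 8,20)
jne body: taken
shl edi, 2 → edi=80<<2=320
add edx, 3 → edx=8+3=11
cmp edx, 20  (cmp 11,20)
jne body: taken
shl edi, 2 → edi=320<<2=1280
add edx, 3 → edx=11+3=14
cmp edx, 20  (cmp 14,20)
jne body: taken
shl edi, 2 → edi=1280<<2=5120
add edx, 3 → edx=14+3=17
cmp edx, 20  (cmp 17,20)
jne body: taken
shl edi, 2 → edi=5120<<2=20480
add edx, 3 → edx=17+3=20
cmp edx, 20  (cmp 20,20)
jne body: not taken
xor eax, edi → eax=11^20480=20491
halt.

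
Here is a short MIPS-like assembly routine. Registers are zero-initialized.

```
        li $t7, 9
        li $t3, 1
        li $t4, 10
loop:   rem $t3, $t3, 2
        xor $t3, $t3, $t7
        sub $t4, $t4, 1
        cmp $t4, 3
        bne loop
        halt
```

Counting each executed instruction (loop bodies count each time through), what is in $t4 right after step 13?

after li $t7, 9: $t7=9
after li $t3, 1: $t3=1
after li $t4, 10: $t4=10
after rem $t3, $t3, 2: $t3=1%2=1
after xor $t3, $t3, $t7: $t3=1^9=8
after sub $t4, $t4, 1: $t4=10-1=9
cmp $t4, 3  (cmp 9,3)
bne loop: taken
after rem $t3, $t3, 2: $t3=8%2=0
after xor $t3, $t3, $t7: $t3=0^9=9
after sub $t4, $t4, 1: $t4=9-1=8
cmp $t4, 3  (cmp 8,3)
bne loop: taken
After step 13: $t4 = 8.

8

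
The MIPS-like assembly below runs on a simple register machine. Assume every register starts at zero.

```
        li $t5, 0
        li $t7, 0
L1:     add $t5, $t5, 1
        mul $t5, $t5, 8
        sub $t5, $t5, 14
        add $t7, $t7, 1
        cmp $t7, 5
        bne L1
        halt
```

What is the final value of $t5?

-28086

$t5=0
$t7=0
$t5=0+1=1
$t5=1*8=8
$t5=8-14=-6
$t7=0+1=1
cmp $t7, 5  (cmp 1,5)
bne L1: taken
$t5=(-6)+1=-5
$t5=(-5)*8=-40
$t5=(-40)-14=-54
$t7=1+1=2
cmp $t7, 5  (cmp 2,5)
bne L1: taken
$t5=(-54)+1=-53
$t5=(-53)*8=-424
$t5=(-424)-14=-438
$t7=2+1=3
cmp $t7, 5  (cmp 3,5)
bne L1: taken
$t5=(-438)+1=-437
$t5=(-437)*8=-3496
$t5=(-3496)-14=-3510
$t7=3+1=4
cmp $t7, 5  (cmp 4,5)
bne L1: taken
$t5=(-3510)+1=-3509
$t5=(-3509)*8=-28072
$t5=(-28072)-14=-28086
$t7=4+1=5
cmp $t7, 5  (cmp 5,5)
bne L1: not taken
halt.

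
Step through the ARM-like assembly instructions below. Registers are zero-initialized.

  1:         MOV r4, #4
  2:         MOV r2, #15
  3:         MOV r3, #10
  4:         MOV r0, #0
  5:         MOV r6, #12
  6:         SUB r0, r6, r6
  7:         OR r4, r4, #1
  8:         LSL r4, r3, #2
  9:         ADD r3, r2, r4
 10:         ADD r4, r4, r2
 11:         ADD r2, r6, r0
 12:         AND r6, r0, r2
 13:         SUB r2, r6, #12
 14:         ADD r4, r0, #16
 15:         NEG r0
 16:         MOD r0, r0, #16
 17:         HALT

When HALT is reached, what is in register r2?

-12

r4=4
r2=15
r3=10
r0=0
r6=12
r0=12-12=0
r4=4|1=5
r4=10<<2=40
r3=15+40=55
r4=40+15=55
r2=12+0=12
r6=0&12=0
r2=0-12=-12
r4=0+16=16
r0=-(0)=0
r0=0%16=0
halt.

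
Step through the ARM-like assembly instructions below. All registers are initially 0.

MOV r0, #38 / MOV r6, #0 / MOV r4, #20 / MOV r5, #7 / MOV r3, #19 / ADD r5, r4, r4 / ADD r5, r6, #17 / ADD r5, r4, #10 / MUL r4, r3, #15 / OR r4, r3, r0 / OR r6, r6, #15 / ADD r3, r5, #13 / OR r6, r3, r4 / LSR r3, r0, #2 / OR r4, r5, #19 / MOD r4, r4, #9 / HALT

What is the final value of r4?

MOV r0, #38 → r0=38
MOV r6, #0 → r6=0
MOV r4, #20 → r4=20
MOV r5, #7 → r5=7
MOV r3, #19 → r3=19
ADD r5, r4, r4 → r5=20+20=40
ADD r5, r6, #17 → r5=0+17=17
ADD r5, r4, #10 → r5=20+10=30
MUL r4, r3, #15 → r4=19*15=285
OR r4, r3, r0 → r4=19|38=55
OR r6, r6, #15 → r6=0|15=15
ADD r3, r5, #13 → r3=30+13=43
OR r6, r3, r4 → r6=43|55=63
LSR r3, r0, #2 → r3=38>>2=9
OR r4, r5, #19 → r4=30|19=31
MOD r4, r4, #9 → r4=31%9=4
halt.

4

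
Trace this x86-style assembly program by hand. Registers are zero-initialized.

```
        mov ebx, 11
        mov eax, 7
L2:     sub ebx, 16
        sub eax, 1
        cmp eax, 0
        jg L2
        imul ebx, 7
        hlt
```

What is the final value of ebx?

-707

ebx=11
eax=7
ebx=11-16=-5
eax=7-1=6
cmp eax, 0  (cmp 6,0)
jg L2: taken
ebx=(-5)-16=-21
eax=6-1=5
cmp eax, 0  (cmp 5,0)
jg L2: taken
ebx=(-21)-16=-37
eax=5-1=4
cmp eax, 0  (cmp 4,0)
jg L2: taken
ebx=(-37)-16=-53
eax=4-1=3
cmp eax, 0  (cmp 3,0)
jg L2: taken
ebx=(-53)-16=-69
eax=3-1=2
cmp eax, 0  (cmp 2,0)
jg L2: taken
ebx=(-69)-16=-85
eax=2-1=1
cmp eax, 0  (cmp 1,0)
jg L2: taken
ebx=(-85)-16=-101
eax=1-1=0
cmp eax, 0  (cmp 0,0)
jg L2: not taken
ebx=(-101)*7=-707
halt.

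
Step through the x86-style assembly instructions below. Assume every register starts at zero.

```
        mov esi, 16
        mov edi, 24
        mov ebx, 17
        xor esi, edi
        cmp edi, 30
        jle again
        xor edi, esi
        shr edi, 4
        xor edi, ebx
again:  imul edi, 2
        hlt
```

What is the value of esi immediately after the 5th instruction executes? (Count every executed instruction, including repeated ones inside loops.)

8

after mov esi, 16: esi=16
after mov edi, 24: edi=24
after mov ebx, 17: ebx=17
after xor esi, edi: esi=16^24=8
cmp edi, 30  (cmp 24,30)
After step 5: esi = 8.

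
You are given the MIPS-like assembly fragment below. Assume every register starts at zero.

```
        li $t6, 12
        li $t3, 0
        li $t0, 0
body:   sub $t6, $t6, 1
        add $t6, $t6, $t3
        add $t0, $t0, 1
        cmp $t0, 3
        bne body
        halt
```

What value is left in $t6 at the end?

9

li $t6, 12 → $t6=12
li $t3, 0 → $t3=0
li $t0, 0 → $t0=0
sub $t6, $t6, 1 → $t6=12-1=11
add $t6, $t6, $t3 → $t6=11+0=11
add $t0, $t0, 1 → $t0=0+1=1
cmp $t0, 3  (cmp 1,3)
bne body: taken
sub $t6, $t6, 1 → $t6=11-1=10
add $t6, $t6, $t3 → $t6=10+0=10
add $t0, $t0, 1 → $t0=1+1=2
cmp $t0, 3  (cmp 2,3)
bne body: taken
sub $t6, $t6, 1 → $t6=10-1=9
add $t6, $t6, $t3 → $t6=9+0=9
add $t0, $t0, 1 → $t0=2+1=3
cmp $t0, 3  (cmp 3,3)
bne body: not taken
halt.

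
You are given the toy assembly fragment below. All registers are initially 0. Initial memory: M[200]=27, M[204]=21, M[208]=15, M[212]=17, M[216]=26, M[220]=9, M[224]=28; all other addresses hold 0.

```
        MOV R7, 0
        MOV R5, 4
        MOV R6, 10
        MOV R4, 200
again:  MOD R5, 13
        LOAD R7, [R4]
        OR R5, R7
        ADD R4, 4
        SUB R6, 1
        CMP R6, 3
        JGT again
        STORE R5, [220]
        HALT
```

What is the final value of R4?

MOV R7, 0 → R7=0
MOV R5, 4 → R5=4
MOV R6, 10 → R6=10
MOV R4, 200 → R4=200
MOD R5, 13 → R5=4%13=4
LOAD R7, [R4] → R7=M[200]=27
OR R5, R7 → R5=4|27=31
ADD R4, 4 → R4=200+4=204
SUB R6, 1 → R6=10-1=9
CMP R6, 3  (cmp 9,3)
JGT again: taken
MOD R5, 13 → R5=31%13=5
LOAD R7, [R4] → R7=M[204]=21
OR R5, R7 → R5=5|21=21
ADD R4, 4 → R4=204+4=208
SUB R6, 1 → R6=9-1=8
CMP R6, 3  (cmp 8,3)
JGT again: taken
MOD R5, 13 → R5=21%13=8
LOAD R7, [R4] → R7=M[208]=15
OR R5, R7 → R5=8|15=15
ADD R4, 4 → R4=208+4=212
SUB R6, 1 → R6=8-1=7
CMP R6, 3  (cmp 7,3)
JGT again: taken
MOD R5, 13 → R5=15%13=2
LOAD R7, [R4] → R7=M[212]=17
OR R5, R7 → R5=2|17=19
ADD R4, 4 → R4=212+4=216
SUB R6, 1 → R6=7-1=6
CMP R6, 3  (cmp 6,3)
JGT again: taken
MOD R5, 13 → R5=19%13=6
LOAD R7, [R4] → R7=M[216]=26
OR R5, R7 → R5=6|26=30
ADD R4, 4 → R4=216+4=220
SUB R6, 1 → R6=6-1=5
CMP R6, 3  (cmp 5,3)
JGT again: taken
MOD R5, 13 → R5=30%13=4
LOAD R7, [R4] → R7=M[220]=9
OR R5, R7 → R5=4|9=13
ADD R4, 4 → R4=220+4=224
SUB R6, 1 → R6=5-1=4
CMP R6, 3  (cmp 4,3)
JGT again: taken
MOD R5, 13 → R5=13%13=0
LOAD R7, [R4] → R7=M[224]=28
OR R5, R7 → R5=0|28=28
ADD R4, 4 → R4=224+4=228
SUB R6, 1 → R6=4-1=3
CMP R6, 3  (cmp 3,3)
JGT again: not taken
STORE R5, [220] → M[220]=28
halt.

228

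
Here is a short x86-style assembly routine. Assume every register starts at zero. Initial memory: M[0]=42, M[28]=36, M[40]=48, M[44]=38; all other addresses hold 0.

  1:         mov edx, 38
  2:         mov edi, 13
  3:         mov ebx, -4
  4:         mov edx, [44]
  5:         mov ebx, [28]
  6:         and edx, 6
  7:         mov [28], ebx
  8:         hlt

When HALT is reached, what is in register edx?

6

edx=38
edi=13
ebx=-4
edx=M[44]=38
ebx=M[28]=36
edx=38&6=6
mov [28], ebx → M[28]=36
halt.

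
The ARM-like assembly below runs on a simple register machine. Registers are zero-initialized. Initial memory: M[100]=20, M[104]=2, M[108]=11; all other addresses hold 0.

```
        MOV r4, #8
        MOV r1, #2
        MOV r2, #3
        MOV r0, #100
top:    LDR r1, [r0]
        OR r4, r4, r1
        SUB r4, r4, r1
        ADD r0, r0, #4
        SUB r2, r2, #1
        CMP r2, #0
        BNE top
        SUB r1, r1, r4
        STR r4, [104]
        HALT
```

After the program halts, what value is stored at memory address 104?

r4=8
r1=2
r2=3
r0=100
r1=M[100]=20
r4=8|20=28
r4=28-20=8
r0=100+4=104
r2=3-1=2
CMP r2, #0  (cmp 2,0)
BNE top: taken
r1=M[104]=2
r4=8|2=10
r4=10-2=8
r0=104+4=108
r2=2-1=1
CMP r2, #0  (cmp 1,0)
BNE top: taken
r1=M[108]=11
r4=8|11=11
r4=11-11=0
r0=108+4=112
r2=1-1=0
CMP r2, #0  (cmp 0,0)
BNE top: not taken
r1=11-0=11
STR r4, [104] → M[104]=0
halt.

0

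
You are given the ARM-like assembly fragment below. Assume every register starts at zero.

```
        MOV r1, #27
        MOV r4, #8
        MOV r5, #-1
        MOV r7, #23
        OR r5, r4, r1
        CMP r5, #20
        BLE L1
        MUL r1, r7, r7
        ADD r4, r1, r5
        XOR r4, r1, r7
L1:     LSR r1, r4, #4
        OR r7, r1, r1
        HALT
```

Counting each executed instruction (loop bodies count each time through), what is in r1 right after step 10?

r1=27
r4=8
r5=-1
r7=23
r5=8|27=27
CMP r5, #20  (cmp 27,20)
BLE L1: not taken
r1=23*23=529
r4=529+27=556
r4=529^23=518
After step 10: r1 = 529.

529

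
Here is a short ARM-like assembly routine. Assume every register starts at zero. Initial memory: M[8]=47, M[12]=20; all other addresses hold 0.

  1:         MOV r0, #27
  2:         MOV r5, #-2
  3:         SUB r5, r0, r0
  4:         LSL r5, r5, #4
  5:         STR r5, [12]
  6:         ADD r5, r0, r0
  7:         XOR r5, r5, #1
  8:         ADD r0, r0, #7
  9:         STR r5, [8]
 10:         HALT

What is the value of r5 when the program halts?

r0=27
r5=-2
r5=27-27=0
r5=0<<4=0
STR r5, [12] → M[12]=0
r5=27+27=54
r5=54^1=55
r0=27+7=34
STR r5, [8] → M[8]=55
halt.

55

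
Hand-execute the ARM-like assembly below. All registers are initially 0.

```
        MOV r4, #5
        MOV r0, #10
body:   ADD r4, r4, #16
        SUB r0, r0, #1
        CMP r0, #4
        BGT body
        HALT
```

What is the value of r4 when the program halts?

r4=5
r0=10
r4=5+16=21
r0=10-1=9
CMP r0, #4  (cmp 9,4)
BGT body: taken
r4=21+16=37
r0=9-1=8
CMP r0, #4  (cmp 8,4)
BGT body: taken
r4=37+16=53
r0=8-1=7
CMP r0, #4  (cmp 7,4)
BGT body: taken
r4=53+16=69
r0=7-1=6
CMP r0, #4  (cmp 6,4)
BGT body: taken
r4=69+16=85
r0=6-1=5
CMP r0, #4  (cmp 5,4)
BGT body: taken
r4=85+16=101
r0=5-1=4
CMP r0, #4  (cmp 4,4)
BGT body: not taken
halt.

101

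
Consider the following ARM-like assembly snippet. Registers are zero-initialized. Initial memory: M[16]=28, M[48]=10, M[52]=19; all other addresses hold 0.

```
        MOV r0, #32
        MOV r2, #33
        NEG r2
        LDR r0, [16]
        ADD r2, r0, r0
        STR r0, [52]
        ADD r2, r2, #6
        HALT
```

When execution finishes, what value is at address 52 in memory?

28

MOV r0, #32 → r0=32
MOV r2, #33 → r2=33
NEG r2 → r2=-(33)=-33
LDR r0, [16] → r0=M[16]=28
ADD r2, r0, r0 → r2=28+28=56
STR r0, [52] → M[52]=28
ADD r2, r2, #6 → r2=56+6=62
halt.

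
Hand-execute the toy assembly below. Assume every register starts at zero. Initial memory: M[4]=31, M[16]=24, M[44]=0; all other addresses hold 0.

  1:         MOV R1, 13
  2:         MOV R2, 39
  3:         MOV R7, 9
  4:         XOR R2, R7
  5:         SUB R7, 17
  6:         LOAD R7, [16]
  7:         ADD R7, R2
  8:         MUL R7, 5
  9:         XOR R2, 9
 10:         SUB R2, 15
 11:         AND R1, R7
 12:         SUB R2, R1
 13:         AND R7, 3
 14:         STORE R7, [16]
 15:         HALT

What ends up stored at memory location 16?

2

after MOV R1, 13: R1=13
after MOV R2, 39: R2=39
after MOV R7, 9: R7=9
after XOR R2, R7: R2=39^9=46
after SUB R7, 17: R7=9-17=-8
after LOAD R7, [16]: R7=M[16]=24
after ADD R7, R2: R7=24+46=70
after MUL R7, 5: R7=70*5=350
after XOR R2, 9: R2=46^9=39
after SUB R2, 15: R2=39-15=24
after AND R1, R7: R1=13&350=12
after SUB R2, R1: R2=24-12=12
after AND R7, 3: R7=350&3=2
STORE R7, [16] → M[16]=2
halt.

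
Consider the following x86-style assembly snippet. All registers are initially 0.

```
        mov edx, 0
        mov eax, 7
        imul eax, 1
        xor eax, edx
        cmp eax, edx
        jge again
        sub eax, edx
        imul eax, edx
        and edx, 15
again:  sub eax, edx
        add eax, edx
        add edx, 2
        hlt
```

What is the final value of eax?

7

mov edx, 0 → edx=0
mov eax, 7 → eax=7
imul eax, 1 → eax=7*1=7
xor eax, edx → eax=7^0=7
cmp eax, edx  (cmp 7,0)
jge again: taken
sub eax, edx → eax=7-0=7
add eax, edx → eax=7+0=7
add edx, 2 → edx=0+2=2
halt.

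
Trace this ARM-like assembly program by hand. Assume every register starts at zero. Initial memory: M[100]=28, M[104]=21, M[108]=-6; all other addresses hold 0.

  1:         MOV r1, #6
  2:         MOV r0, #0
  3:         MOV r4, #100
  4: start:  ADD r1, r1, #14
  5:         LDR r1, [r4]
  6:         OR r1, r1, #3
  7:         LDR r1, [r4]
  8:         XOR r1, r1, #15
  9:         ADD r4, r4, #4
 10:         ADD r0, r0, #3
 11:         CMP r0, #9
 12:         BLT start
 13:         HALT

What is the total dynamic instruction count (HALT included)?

r1=6
r0=0
r4=100
r1=6+14=20
r1=M[100]=28
r1=28|3=31
r1=M[100]=28
r1=28^15=19
r4=100+4=104
r0=0+3=3
CMP r0, #9  (cmp 3,9)
BLT start: taken
r1=19+14=33
r1=M[104]=21
r1=21|3=23
r1=M[104]=21
r1=21^15=26
r4=104+4=108
r0=3+3=6
CMP r0, #9  (cmp 6,9)
BLT start: taken
r1=26+14=40
r1=M[108]=-6
r1=(-6)|3=-5
r1=M[108]=-6
r1=(-6)^15=-11
r4=108+4=112
r0=6+3=9
CMP r0, #9  (cmp 9,9)
BLT start: not taken
halt.
Total executed instructions: 31.

31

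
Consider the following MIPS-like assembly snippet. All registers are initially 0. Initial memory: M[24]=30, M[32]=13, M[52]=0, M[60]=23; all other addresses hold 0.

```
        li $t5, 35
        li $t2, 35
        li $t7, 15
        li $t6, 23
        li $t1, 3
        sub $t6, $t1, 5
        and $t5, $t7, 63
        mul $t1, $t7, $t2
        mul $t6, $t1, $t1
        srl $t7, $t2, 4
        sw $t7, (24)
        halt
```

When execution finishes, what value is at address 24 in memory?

$t5=35
$t2=35
$t7=15
$t6=23
$t1=3
$t6=3-5=-2
$t5=15&63=15
$t1=15*35=525
$t6=525*525=275625
$t7=35>>4=2
sw $t7, (24) → M[24]=2
halt.

2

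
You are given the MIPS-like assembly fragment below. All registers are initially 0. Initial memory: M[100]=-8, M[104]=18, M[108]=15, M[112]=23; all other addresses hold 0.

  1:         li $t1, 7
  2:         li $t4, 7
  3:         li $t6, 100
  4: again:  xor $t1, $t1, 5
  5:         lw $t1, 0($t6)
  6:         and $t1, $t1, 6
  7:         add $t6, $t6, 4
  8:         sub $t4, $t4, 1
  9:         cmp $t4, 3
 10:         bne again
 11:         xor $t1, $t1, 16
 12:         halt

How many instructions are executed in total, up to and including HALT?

after li $t1, 7: $t1=7
after li $t4, 7: $t4=7
after li $t6, 100: $t6=100
after xor $t1, $t1, 5: $t1=7^5=2
after lw $t1, 0($t6): $t1=M[100]=-8
after and $t1, $t1, 6: $t1=(-8)&6=0
after add $t6, $t6, 4: $t6=100+4=104
after sub $t4, $t4, 1: $t4=7-1=6
cmp $t4, 3  (cmp 6,3)
bne again: taken
after xor $t1, $t1, 5: $t1=0^5=5
after lw $t1, 0($t6): $t1=M[104]=18
after and $t1, $t1, 6: $t1=18&6=2
after add $t6, $t6, 4: $t6=104+4=108
after sub $t4, $t4, 1: $t4=6-1=5
cmp $t4, 3  (cmp 5,3)
bne again: taken
after xor $t1, $t1, 5: $t1=2^5=7
after lw $t1, 0($t6): $t1=M[108]=15
after and $t1, $t1, 6: $t1=15&6=6
after add $t6, $t6, 4: $t6=108+4=112
after sub $t4, $t4, 1: $t4=5-1=4
cmp $t4, 3  (cmp 4,3)
bne again: taken
after xor $t1, $t1, 5: $t1=6^5=3
after lw $t1, 0($t6): $t1=M[112]=23
after and $t1, $t1, 6: $t1=23&6=6
after add $t6, $t6, 4: $t6=112+4=116
after sub $t4, $t4, 1: $t4=4-1=3
cmp $t4, 3  (cmp 3,3)
bne again: not taken
after xor $t1, $t1, 16: $t1=6^16=22
halt.
Total executed instructions: 33.

33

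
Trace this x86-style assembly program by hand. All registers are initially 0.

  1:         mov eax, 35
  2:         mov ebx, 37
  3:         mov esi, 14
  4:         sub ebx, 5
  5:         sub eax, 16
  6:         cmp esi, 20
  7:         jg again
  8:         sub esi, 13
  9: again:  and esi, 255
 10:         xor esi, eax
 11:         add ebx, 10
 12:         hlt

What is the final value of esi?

mov eax, 35 → eax=35
mov ebx, 37 → ebx=37
mov esi, 14 → esi=14
sub ebx, 5 → ebx=37-5=32
sub eax, 16 → eax=35-16=19
cmp esi, 20  (cmp 14,20)
jg again: not taken
sub esi, 13 → esi=14-13=1
and esi, 255 → esi=1&255=1
xor esi, eax → esi=1^19=18
add ebx, 10 → ebx=32+10=42
halt.

18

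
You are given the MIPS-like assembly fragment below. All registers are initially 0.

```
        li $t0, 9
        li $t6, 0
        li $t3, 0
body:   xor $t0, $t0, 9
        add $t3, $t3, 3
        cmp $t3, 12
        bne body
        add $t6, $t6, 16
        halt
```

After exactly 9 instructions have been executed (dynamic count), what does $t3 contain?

6

li $t0, 9 → $t0=9
li $t6, 0 → $t6=0
li $t3, 0 → $t3=0
xor $t0, $t0, 9 → $t0=9^9=0
add $t3, $t3, 3 → $t3=0+3=3
cmp $t3, 12  (cmp 3,12)
bne body: taken
xor $t0, $t0, 9 → $t0=0^9=9
add $t3, $t3, 3 → $t3=3+3=6
After step 9: $t3 = 6.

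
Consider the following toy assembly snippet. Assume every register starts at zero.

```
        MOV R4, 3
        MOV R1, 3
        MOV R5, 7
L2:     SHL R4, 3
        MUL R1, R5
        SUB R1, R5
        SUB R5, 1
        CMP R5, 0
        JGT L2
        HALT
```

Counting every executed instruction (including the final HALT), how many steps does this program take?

46

MOV R4, 3 → R4=3
MOV R1, 3 → R1=3
MOV R5, 7 → R5=7
SHL R4, 3 → R4=3<<3=24
MUL R1, R5 → R1=3*7=21
SUB R1, R5 → R1=21-7=14
SUB R5, 1 → R5=7-1=6
CMP R5, 0  (cmp 6,0)
JGT L2: taken
SHL R4, 3 → R4=24<<3=192
MUL R1, R5 → R1=14*6=84
SUB R1, R5 → R1=84-6=78
SUB R5, 1 → R5=6-1=5
CMP R5, 0  (cmp 5,0)
JGT L2: taken
SHL R4, 3 → R4=192<<3=1536
MUL R1, R5 → R1=78*5=390
SUB R1, R5 → R1=390-5=385
SUB R5, 1 → R5=5-1=4
CMP R5, 0  (cmp 4,0)
JGT L2: taken
SHL R4, 3 → R4=1536<<3=12288
MUL R1, R5 → R1=385*4=1540
SUB R1, R5 → R1=1540-4=1536
SUB R5, 1 → R5=4-1=3
CMP R5, 0  (cmp 3,0)
JGT L2: taken
SHL R4, 3 → R4=12288<<3=98304
MUL R1, R5 → R1=1536*3=4608
SUB R1, R5 → R1=4608-3=4605
SUB R5, 1 → R5=3-1=2
CMP R5, 0  (cmp 2,0)
JGT L2: taken
SHL R4, 3 → R4=98304<<3=786432
MUL R1, R5 → R1=4605*2=9210
SUB R1, R5 → R1=9210-2=9208
SUB R5, 1 → R5=2-1=1
CMP R5, 0  (cmp 1,0)
JGT L2: taken
SHL R4, 3 → R4=786432<<3=6291456
MUL R1, R5 → R1=9208*1=9208
SUB R1, R5 → R1=9208-1=9207
SUB R5, 1 → R5=1-1=0
CMP R5, 0  (cmp 0,0)
JGT L2: not taken
halt.
Total executed instructions: 46.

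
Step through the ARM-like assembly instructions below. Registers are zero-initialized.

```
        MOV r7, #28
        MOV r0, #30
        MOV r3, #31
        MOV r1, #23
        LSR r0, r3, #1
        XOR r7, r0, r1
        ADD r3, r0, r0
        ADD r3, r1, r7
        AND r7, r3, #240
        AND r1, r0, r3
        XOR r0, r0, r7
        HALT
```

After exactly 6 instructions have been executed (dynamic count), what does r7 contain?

r7=28
r0=30
r3=31
r1=23
r0=31>>1=15
r7=15^23=24
After step 6: r7 = 24.

24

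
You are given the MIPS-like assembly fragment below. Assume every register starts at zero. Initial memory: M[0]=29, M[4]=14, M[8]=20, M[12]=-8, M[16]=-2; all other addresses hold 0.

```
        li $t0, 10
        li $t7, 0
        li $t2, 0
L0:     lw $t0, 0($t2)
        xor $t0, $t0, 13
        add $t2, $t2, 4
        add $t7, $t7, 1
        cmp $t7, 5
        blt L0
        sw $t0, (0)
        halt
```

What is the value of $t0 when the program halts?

li $t0, 10 → $t0=10
li $t7, 0 → $t7=0
li $t2, 0 → $t2=0
lw $t0, 0($t2) → $t0=M[0]=29
xor $t0, $t0, 13 → $t0=29^13=16
add $t2, $t2, 4 → $t2=0+4=4
add $t7, $t7, 1 → $t7=0+1=1
cmp $t7, 5  (cmp 1,5)
blt L0: taken
lw $t0, 0($t2) → $t0=M[4]=14
xor $t0, $t0, 13 → $t0=14^13=3
add $t2, $t2, 4 → $t2=4+4=8
add $t7, $t7, 1 → $t7=1+1=2
cmp $t7, 5  (cmp 2,5)
blt L0: taken
lw $t0, 0($t2) → $t0=M[8]=20
xor $t0, $t0, 13 → $t0=20^13=25
add $t2, $t2, 4 → $t2=8+4=12
add $t7, $t7, 1 → $t7=2+1=3
cmp $t7, 5  (cmp 3,5)
blt L0: taken
lw $t0, 0($t2) → $t0=M[12]=-8
xor $t0, $t0, 13 → $t0=(-8)^13=-11
add $t2, $t2, 4 → $t2=12+4=16
add $t7, $t7, 1 → $t7=3+1=4
cmp $t7, 5  (cmp 4,5)
blt L0: taken
lw $t0, 0($t2) → $t0=M[16]=-2
xor $t0, $t0, 13 → $t0=(-2)^13=-13
add $t2, $t2, 4 → $t2=16+4=20
add $t7, $t7, 1 → $t7=4+1=5
cmp $t7, 5  (cmp 5,5)
blt L0: not taken
sw $t0, (0) → M[0]=-13
halt.

-13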